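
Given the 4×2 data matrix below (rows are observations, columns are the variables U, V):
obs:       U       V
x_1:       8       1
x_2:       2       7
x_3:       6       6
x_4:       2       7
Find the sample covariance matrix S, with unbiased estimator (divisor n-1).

Step 1 — column means:
  mean(U) = (8 + 2 + 6 + 2) / 4 = 18/4 = 4.5
  mean(V) = (1 + 7 + 6 + 7) / 4 = 21/4 = 5.25

Step 2 — sample covariance S[i,j] = (1/(n-1)) · Σ_k (x_{k,i} - mean_i) · (x_{k,j} - mean_j), with n-1 = 3.
  S[U,U] = ((3.5)·(3.5) + (-2.5)·(-2.5) + (1.5)·(1.5) + (-2.5)·(-2.5)) / 3 = 27/3 = 9
  S[U,V] = ((3.5)·(-4.25) + (-2.5)·(1.75) + (1.5)·(0.75) + (-2.5)·(1.75)) / 3 = -22.5/3 = -7.5
  S[V,V] = ((-4.25)·(-4.25) + (1.75)·(1.75) + (0.75)·(0.75) + (1.75)·(1.75)) / 3 = 24.75/3 = 8.25

S is symmetric (S[j,i] = S[i,j]). Assembling:

S = [[9, -7.5],
 [-7.5, 8.25]]


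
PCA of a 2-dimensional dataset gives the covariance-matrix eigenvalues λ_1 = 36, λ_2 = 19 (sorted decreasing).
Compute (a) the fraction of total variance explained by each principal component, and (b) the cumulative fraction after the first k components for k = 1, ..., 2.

Step 1 — total variance = trace(Sigma) = Σ λ_i = 36 + 19 = 55.

Step 2 — fraction explained by component i = λ_i / Σ λ:
  PC1: 36/55 = 0.6545
  PC2: 19/55 = 0.3455

Step 3 — cumulative fraction after k components = (λ_1 + ... + λ_k) / Σ λ:
  k = 1: 36/55 = 0.6545
  k = 2: (36 + 19)/55 = 55/55 = 1

Summary (fraction, with percent):

explained: PC1 0.6545 (65.45%), PC2 0.3455 (34.55%);  cumulative: 0.6545, 1


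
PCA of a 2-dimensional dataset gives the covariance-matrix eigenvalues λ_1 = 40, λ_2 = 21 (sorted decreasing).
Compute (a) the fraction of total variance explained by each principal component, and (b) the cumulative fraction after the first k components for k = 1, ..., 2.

Step 1 — total variance = trace(Sigma) = Σ λ_i = 40 + 21 = 61.

Step 2 — fraction explained by component i = λ_i / Σ λ:
  PC1: 40/61 = 0.6557
  PC2: 21/61 = 0.3443

Step 3 — cumulative fraction after k components = (λ_1 + ... + λ_k) / Σ λ:
  k = 1: 40/61 = 0.6557
  k = 2: (40 + 21)/61 = 61/61 = 1

Summary (fraction, with percent):

explained: PC1 0.6557 (65.57%), PC2 0.3443 (34.43%);  cumulative: 0.6557, 1


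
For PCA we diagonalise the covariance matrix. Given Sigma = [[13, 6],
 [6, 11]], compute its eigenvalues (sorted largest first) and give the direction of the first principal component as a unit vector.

Step 1 — characteristic polynomial of 2×2 Sigma:
  det(Sigma - λI) = λ² - trace · λ + det = 0.
  trace = 13 + 11 = 24, det = 13·11 - (6)² = 107.
Step 2 — discriminant:
  Δ = trace² - 4·det = 576 - 428 = 148.
Step 3 — eigenvalues:
  λ = (trace ± √Δ)/2 = (24 ± 12.1655)/2,
  λ_1 = 18.0828,  λ_2 = 5.9172.

Step 4 — unit eigenvector for λ_1: solve (Sigma - λ_1 I)v = 0. First row:
  (13 - 18.0828)·v_x + (6)·v_y = 0, i.e. (-5.0828)·v_x + (6)·v_y = 0,
  so v ∝ (b, λ_1 - a) = (6, 5.0828) = u.
  ||u|| = √((6)² + (5.0828)²) = √(61.8345) ≈ 7.8635,
  v_1 = u/||u|| ≈ (0.763, 0.6464) (||v_1|| = 1).

λ_1 = 18.0828,  λ_2 = 5.9172;  v_1 ≈ (0.763, 0.6464)


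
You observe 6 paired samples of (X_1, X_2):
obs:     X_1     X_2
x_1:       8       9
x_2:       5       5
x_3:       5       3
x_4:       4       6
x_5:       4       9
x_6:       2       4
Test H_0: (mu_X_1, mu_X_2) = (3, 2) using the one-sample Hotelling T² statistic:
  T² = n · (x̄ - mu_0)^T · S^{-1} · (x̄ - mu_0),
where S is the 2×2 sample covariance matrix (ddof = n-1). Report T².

Step 1 — sample mean vector:
  mean(X_1) = (8 + 5 + 5 + 4 + 4 + 2) / 6 = 28/6 = 4.6667
  mean(X_2) = (9 + 5 + 3 + 6 + 9 + 4) / 6 = 36/6 = 6
  x̄ = (4.6667, 6),  deviation x̄ - mu_0 = (4.6667, 6) - (3, 2) = (1.6667, 4).

Step 2 — sample covariance matrix, S[i,j] = (1/(n-1)) · Σ_k (x_{k,i} - mean_i) · (x_{k,j} - mean_j), divisor n-1 = 5:
  S[X_1,X_1] = ((3.3333)·(3.3333) + (0.3333)·(0.3333) + (0.3333)·(0.3333) + (-0.6667)·(-0.6667) + (-0.6667)·(-0.6667) + (-2.6667)·(-2.6667)) / 5 = 19.3333/5 = 3.8667
  S[X_1,X_2] = ((3.3333)·(3) + (0.3333)·(-1) + (0.3333)·(-3) + (-0.6667)·(0) + (-0.6667)·(3) + (-2.6667)·(-2)) / 5 = 12/5 = 2.4
  S[X_2,X_2] = ((3)·(3) + (-1)·(-1) + (-3)·(-3) + (0)·(0) + (3)·(3) + (-2)·(-2)) / 5 = 32/5 = 6.4
  S = [[3.8667, 2.4],
 [2.4, 6.4]].

Step 3 — invert S. det(S) = 3.8667·6.4 - (2.4)² = 18.9867.
  S^{-1} = (1/det) · [[d, -b], [-b, a]] = [[0.3371, -0.1264],
 [-0.1264, 0.2037]].

Step 4 — quadratic form (x̄ - mu_0)^T · S^{-1} · (x̄ - mu_0):
  S^{-1} · (x̄ - mu_0) = (0.0562, 0.6039),
  (x̄ - mu_0)^T · [...] = (1.6667)·(0.0562) + (4)·(0.6039) = 2.5094.

Step 5 — scale by n: T² = 6 · 2.5094 = 15.0562.

T² ≈ 15.0562


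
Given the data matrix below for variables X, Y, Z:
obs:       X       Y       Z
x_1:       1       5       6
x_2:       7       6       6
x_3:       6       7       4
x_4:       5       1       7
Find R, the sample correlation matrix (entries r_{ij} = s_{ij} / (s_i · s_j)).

Step 1 — column means:
  mean(X) = (1 + 7 + 6 + 5) / 4 = 19/4 = 4.75
  mean(Y) = (5 + 6 + 7 + 1) / 4 = 19/4 = 4.75
  mean(Z) = (6 + 6 + 4 + 7) / 4 = 23/4 = 5.75

Step 2 — sample variances and covariances s[i,j] = (1/(n-1)) · Σ_k (x_{k,i} - mean_i) · (x_{k,j} - mean_j), with n-1 = 3:
  s[X,X] = ((-3.75)·(-3.75) + (2.25)·(2.25) + (1.25)·(1.25) + (0.25)·(0.25)) / 3 = 20.75/3 = 6.9167
  s[X,Y] = ((-3.75)·(0.25) + (2.25)·(1.25) + (1.25)·(2.25) + (0.25)·(-3.75)) / 3 = 3.75/3 = 1.25
  s[X,Z] = ((-3.75)·(0.25) + (2.25)·(0.25) + (1.25)·(-1.75) + (0.25)·(1.25)) / 3 = -2.25/3 = -0.75
  s[Y,Y] = ((0.25)·(0.25) + (1.25)·(1.25) + (2.25)·(2.25) + (-3.75)·(-3.75)) / 3 = 20.75/3 = 6.9167
  s[Y,Z] = ((0.25)·(0.25) + (1.25)·(0.25) + (2.25)·(-1.75) + (-3.75)·(1.25)) / 3 = -8.25/3 = -2.75
  s[Z,Z] = ((0.25)·(0.25) + (0.25)·(0.25) + (-1.75)·(-1.75) + (1.25)·(1.25)) / 3 = 4.75/3 = 1.5833
  Sample standard deviations s_i = √(s[i,i]):
  s(X) = √(6.9167) = 2.63
  s(Y) = √(6.9167) = 2.63
  s(Z) = √(1.5833) = 1.2583

Step 3 — r_{ij} = s_{ij} / (s_i · s_j):
  r[X,X] = 1 (diagonal).
  r[X,Y] = 1.25 / (2.63 · 2.63) = 1.25 / 6.9167 = 0.1807
  r[X,Z] = -0.75 / (2.63 · 1.2583) = -0.75 / 3.3093 = -0.2266
  r[Y,Y] = 1 (diagonal).
  r[Y,Z] = -2.75 / (2.63 · 1.2583) = -2.75 / 3.3093 = -0.831
  r[Z,Z] = 1 (diagonal).

R is symmetric with unit diagonal. Assembling:

R = [[1, 0.1807, -0.2266],
 [0.1807, 1, -0.831],
 [-0.2266, -0.831, 1]]


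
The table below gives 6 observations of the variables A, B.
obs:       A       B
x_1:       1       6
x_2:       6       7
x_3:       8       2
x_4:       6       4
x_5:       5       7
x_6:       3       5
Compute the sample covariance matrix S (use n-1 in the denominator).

Step 1 — column means:
  mean(A) = (1 + 6 + 8 + 6 + 5 + 3) / 6 = 29/6 = 4.8333
  mean(B) = (6 + 7 + 2 + 4 + 7 + 5) / 6 = 31/6 = 5.1667

Step 2 — sample covariance S[i,j] = (1/(n-1)) · Σ_k (x_{k,i} - mean_i) · (x_{k,j} - mean_j), with n-1 = 5.
  S[A,A] = ((-3.8333)·(-3.8333) + (1.1667)·(1.1667) + (3.1667)·(3.1667) + (1.1667)·(1.1667) + (0.1667)·(0.1667) + (-1.8333)·(-1.8333)) / 5 = 30.8333/5 = 6.1667
  S[A,B] = ((-3.8333)·(0.8333) + (1.1667)·(1.8333) + (3.1667)·(-3.1667) + (1.1667)·(-1.1667) + (0.1667)·(1.8333) + (-1.8333)·(-0.1667)) / 5 = -11.8333/5 = -2.3667
  S[B,B] = ((0.8333)·(0.8333) + (1.8333)·(1.8333) + (-3.1667)·(-3.1667) + (-1.1667)·(-1.1667) + (1.8333)·(1.8333) + (-0.1667)·(-0.1667)) / 5 = 18.8333/5 = 3.7667

S is symmetric (S[j,i] = S[i,j]). Assembling:

S = [[6.1667, -2.3667],
 [-2.3667, 3.7667]]


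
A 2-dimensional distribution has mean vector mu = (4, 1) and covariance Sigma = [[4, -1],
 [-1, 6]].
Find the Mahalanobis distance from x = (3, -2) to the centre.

Step 1 — centre the observation: (x - mu) = (-1, -3).

Step 2 — invert Sigma. det(Sigma) = 4·6 - (-1)² = 23.
  Sigma^{-1} = (1/det) · [[d, -b], [-b, a]] = [[0.2609, 0.0435],
 [0.0435, 0.1739]].

Step 3 — form the quadratic (x - mu)^T · Sigma^{-1} · (x - mu):
  Sigma^{-1} · (x - mu) = (-0.3913, -0.5652).
  (x - mu)^T · [Sigma^{-1} · (x - mu)] = (-1)·(-0.3913) + (-3)·(-0.5652) = 2.087.

Step 4 — take square root: d = √(2.087) ≈ 1.4446.

d(x, mu) = √(2.087) ≈ 1.4446


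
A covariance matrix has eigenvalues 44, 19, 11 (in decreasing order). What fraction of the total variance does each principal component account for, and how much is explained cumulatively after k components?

Step 1 — total variance = trace(Sigma) = Σ λ_i = 44 + 19 + 11 = 74.

Step 2 — fraction explained by component i = λ_i / Σ λ:
  PC1: 44/74 = 0.5946
  PC2: 19/74 = 0.2568
  PC3: 11/74 = 0.1486

Step 3 — cumulative fraction after k components = (λ_1 + ... + λ_k) / Σ λ:
  k = 1: 44/74 = 0.5946
  k = 2: (44 + 19)/74 = 63/74 = 0.8514
  k = 3: (44 + 19 + 11)/74 = 74/74 = 1

Summary (fraction, with percent):

explained: PC1 0.5946 (59.46%), PC2 0.2568 (25.68%), PC3 0.1486 (14.86%);  cumulative: 0.5946, 0.8514, 1


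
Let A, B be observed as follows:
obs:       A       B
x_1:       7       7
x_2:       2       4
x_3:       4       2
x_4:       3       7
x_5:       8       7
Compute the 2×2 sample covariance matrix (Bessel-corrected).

Step 1 — column means:
  mean(A) = (7 + 2 + 4 + 3 + 8) / 5 = 24/5 = 4.8
  mean(B) = (7 + 4 + 2 + 7 + 7) / 5 = 27/5 = 5.4

Step 2 — sample covariance S[i,j] = (1/(n-1)) · Σ_k (x_{k,i} - mean_i) · (x_{k,j} - mean_j), with n-1 = 4.
  S[A,A] = ((2.2)·(2.2) + (-2.8)·(-2.8) + (-0.8)·(-0.8) + (-1.8)·(-1.8) + (3.2)·(3.2)) / 4 = 26.8/4 = 6.7
  S[A,B] = ((2.2)·(1.6) + (-2.8)·(-1.4) + (-0.8)·(-3.4) + (-1.8)·(1.6) + (3.2)·(1.6)) / 4 = 12.4/4 = 3.1
  S[B,B] = ((1.6)·(1.6) + (-1.4)·(-1.4) + (-3.4)·(-3.4) + (1.6)·(1.6) + (1.6)·(1.6)) / 4 = 21.2/4 = 5.3

S is symmetric (S[j,i] = S[i,j]). Assembling:

S = [[6.7, 3.1],
 [3.1, 5.3]]


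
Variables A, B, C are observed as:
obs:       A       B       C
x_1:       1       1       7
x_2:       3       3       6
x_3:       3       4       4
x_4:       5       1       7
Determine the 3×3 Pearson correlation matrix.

Step 1 — column means:
  mean(A) = (1 + 3 + 3 + 5) / 4 = 12/4 = 3
  mean(B) = (1 + 3 + 4 + 1) / 4 = 9/4 = 2.25
  mean(C) = (7 + 6 + 4 + 7) / 4 = 24/4 = 6

Step 2 — sample variances and covariances s[i,j] = (1/(n-1)) · Σ_k (x_{k,i} - mean_i) · (x_{k,j} - mean_j), with n-1 = 3:
  s[A,A] = ((-2)·(-2) + (0)·(0) + (0)·(0) + (2)·(2)) / 3 = 8/3 = 2.6667
  s[A,B] = ((-2)·(-1.25) + (0)·(0.75) + (0)·(1.75) + (2)·(-1.25)) / 3 = 0/3 = 0
  s[A,C] = ((-2)·(1) + (0)·(0) + (0)·(-2) + (2)·(1)) / 3 = 0/3 = 0
  s[B,B] = ((-1.25)·(-1.25) + (0.75)·(0.75) + (1.75)·(1.75) + (-1.25)·(-1.25)) / 3 = 6.75/3 = 2.25
  s[B,C] = ((-1.25)·(1) + (0.75)·(0) + (1.75)·(-2) + (-1.25)·(1)) / 3 = -6/3 = -2
  s[C,C] = ((1)·(1) + (0)·(0) + (-2)·(-2) + (1)·(1)) / 3 = 6/3 = 2
  Sample standard deviations s_i = √(s[i,i]):
  s(A) = √(2.6667) = 1.633
  s(B) = √(2.25) = 1.5
  s(C) = √(2) = 1.4142

Step 3 — r_{ij} = s_{ij} / (s_i · s_j):
  r[A,A] = 1 (diagonal).
  r[A,B] = 0 / (1.633 · 1.5) = 0 / 2.4495 = 0
  r[A,C] = 0 / (1.633 · 1.4142) = 0 / 2.3094 = 0
  r[B,B] = 1 (diagonal).
  r[B,C] = -2 / (1.5 · 1.4142) = -2 / 2.1213 = -0.9428
  r[C,C] = 1 (diagonal).

R is symmetric with unit diagonal. Assembling:

R = [[1, 0, 0],
 [0, 1, -0.9428],
 [0, -0.9428, 1]]


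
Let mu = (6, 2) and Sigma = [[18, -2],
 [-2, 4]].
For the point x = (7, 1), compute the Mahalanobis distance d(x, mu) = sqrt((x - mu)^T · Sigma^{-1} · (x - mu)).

Step 1 — centre the observation: (x - mu) = (1, -1).

Step 2 — invert Sigma. det(Sigma) = 18·4 - (-2)² = 68.
  Sigma^{-1} = (1/det) · [[d, -b], [-b, a]] = [[0.0588, 0.0294],
 [0.0294, 0.2647]].

Step 3 — form the quadratic (x - mu)^T · Sigma^{-1} · (x - mu):
  Sigma^{-1} · (x - mu) = (0.0294, -0.2353).
  (x - mu)^T · [Sigma^{-1} · (x - mu)] = (1)·(0.0294) + (-1)·(-0.2353) = 0.2647.

Step 4 — take square root: d = √(0.2647) ≈ 0.5145.

d(x, mu) = √(0.2647) ≈ 0.5145


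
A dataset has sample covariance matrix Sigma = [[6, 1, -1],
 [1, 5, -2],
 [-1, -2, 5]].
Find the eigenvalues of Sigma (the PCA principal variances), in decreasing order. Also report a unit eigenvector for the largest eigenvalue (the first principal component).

Step 1 — characteristic polynomial p(λ) = det(λI - Sigma) = λ³ - tr·λ² + c_1·λ - det, where tr = trace, c_1 = sum of the principal 2×2 minors, det = det(Sigma):
  tr = 6 + 5 + 5 = 16,
  c_1 = (6·5 - (1)²) + (6·5 - (-1)²) + (5·5 - (-2)²) = 29 + 29 + 21 = 79,
  det = 6·(5·5 - (-2)²) - (1)·((1)·5 - (-2)·(-1)) + (-1)·((1)·(-2) - 5·(-1)) = 6·(21) - (1)·(3) + (-1)·(3) = 120.
  So p(λ) = λ³ - 16λ² + 79λ - 120.
Step 2 — look for an integer root (rational root theorem: any rational root is an integer divisor of 120). Testing λ = 3:
  p(3) = 27 - 144 + 237 - 120 = 0  ✓
  Dividing out (λ - 3): p(λ) = (λ - 3)(λ² - 13λ + 40).
Step 3 — remaining eigenvalues from the quadratic λ² - 13λ + 40 = 0:
  Δ = 13² - 4·40 = 169 - 160 = 9,  λ = (13 ± √9)/2 = (13 ± 3)/2 = 8 or 5.
  Sorted: λ_1 = 8,  λ_2 = 5,  λ_3 = 3  (check: sum = 16 = tr ✓).

Step 4 — unit eigenvector for λ_1 = 8: v spans the null space of (Sigma - λ_1 I), whose rows are
  r_1 = (-2, 1, -1),  r_2 = (1, -3, -2),  r_3 = (-1, -2, -3).
  v is orthogonal to every row, so take v ∝ r_1 × r_2 = ((1)·(-2) - (-1)·(-3), (-1)·(1) - (-2)·(-2), (-2)·(-3) - (1)·(1)) = (-5, -5, 5).
  Rescale (divide by 5; multiply by -1 so the first nonzero entry is positive): u = (1, 1, -1).
  ||u|| = √((1)² + (1)² + (-1)²) = √(3) ≈ 1.7321,  v_1 = u/||u|| ≈ (0.5774, 0.5774, -0.5774) (||v_1|| = 1).

λ_1 = 8,  λ_2 = 5,  λ_3 = 3;  v_1 ≈ (0.5774, 0.5774, -0.5774)


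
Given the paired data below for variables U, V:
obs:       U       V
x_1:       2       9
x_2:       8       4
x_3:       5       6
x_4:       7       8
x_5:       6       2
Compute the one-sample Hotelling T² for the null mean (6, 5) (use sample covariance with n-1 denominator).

Step 1 — sample mean vector:
  mean(U) = (2 + 8 + 5 + 7 + 6) / 5 = 28/5 = 5.6
  mean(V) = (9 + 4 + 6 + 8 + 2) / 5 = 29/5 = 5.8
  x̄ = (5.6, 5.8),  deviation x̄ - mu_0 = (5.6, 5.8) - (6, 5) = (-0.4, 0.8).

Step 2 — sample covariance matrix, S[i,j] = (1/(n-1)) · Σ_k (x_{k,i} - mean_i) · (x_{k,j} - mean_j), divisor n-1 = 4:
  S[U,U] = ((-3.6)·(-3.6) + (2.4)·(2.4) + (-0.6)·(-0.6) + (1.4)·(1.4) + (0.4)·(0.4)) / 4 = 21.2/4 = 5.3
  S[U,V] = ((-3.6)·(3.2) + (2.4)·(-1.8) + (-0.6)·(0.2) + (1.4)·(2.2) + (0.4)·(-3.8)) / 4 = -14.4/4 = -3.6
  S[V,V] = ((3.2)·(3.2) + (-1.8)·(-1.8) + (0.2)·(0.2) + (2.2)·(2.2) + (-3.8)·(-3.8)) / 4 = 32.8/4 = 8.2
  S = [[5.3, -3.6],
 [-3.6, 8.2]].

Step 3 — invert S. det(S) = 5.3·8.2 - (-3.6)² = 30.5.
  S^{-1} = (1/det) · [[d, -b], [-b, a]] = [[0.2689, 0.118],
 [0.118, 0.1738]].

Step 4 — quadratic form (x̄ - mu_0)^T · S^{-1} · (x̄ - mu_0):
  S^{-1} · (x̄ - mu_0) = (-0.0131, 0.0918),
  (x̄ - mu_0)^T · [...] = (-0.4)·(-0.0131) + (0.8)·(0.0918) = 0.0787.

Step 5 — scale by n: T² = 5 · 0.0787 = 0.3934.

T² ≈ 0.3934


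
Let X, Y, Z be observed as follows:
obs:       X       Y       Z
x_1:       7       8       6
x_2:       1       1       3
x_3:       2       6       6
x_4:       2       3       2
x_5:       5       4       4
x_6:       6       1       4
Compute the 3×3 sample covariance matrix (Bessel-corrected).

Step 1 — column means:
  mean(X) = (7 + 1 + 2 + 2 + 5 + 6) / 6 = 23/6 = 3.8333
  mean(Y) = (8 + 1 + 6 + 3 + 4 + 1) / 6 = 23/6 = 3.8333
  mean(Z) = (6 + 3 + 6 + 2 + 4 + 4) / 6 = 25/6 = 4.1667

Step 2 — sample covariance S[i,j] = (1/(n-1)) · Σ_k (x_{k,i} - mean_i) · (x_{k,j} - mean_j), with n-1 = 5.
  S[X,X] = ((3.1667)·(3.1667) + (-2.8333)·(-2.8333) + (-1.8333)·(-1.8333) + (-1.8333)·(-1.8333) + (1.1667)·(1.1667) + (2.1667)·(2.1667)) / 5 = 30.8333/5 = 6.1667
  S[X,Y] = ((3.1667)·(4.1667) + (-2.8333)·(-2.8333) + (-1.8333)·(2.1667) + (-1.8333)·(-0.8333) + (1.1667)·(0.1667) + (2.1667)·(-2.8333)) / 5 = 12.8333/5 = 2.5667
  S[X,Z] = ((3.1667)·(1.8333) + (-2.8333)·(-1.1667) + (-1.8333)·(1.8333) + (-1.8333)·(-2.1667) + (1.1667)·(-0.1667) + (2.1667)·(-0.1667)) / 5 = 9.1667/5 = 1.8333
  S[Y,Y] = ((4.1667)·(4.1667) + (-2.8333)·(-2.8333) + (2.1667)·(2.1667) + (-0.8333)·(-0.8333) + (0.1667)·(0.1667) + (-2.8333)·(-2.8333)) / 5 = 38.8333/5 = 7.7667
  S[Y,Z] = ((4.1667)·(1.8333) + (-2.8333)·(-1.1667) + (2.1667)·(1.8333) + (-0.8333)·(-2.1667) + (0.1667)·(-0.1667) + (-2.8333)·(-0.1667)) / 5 = 17.1667/5 = 3.4333
  S[Z,Z] = ((1.8333)·(1.8333) + (-1.1667)·(-1.1667) + (1.8333)·(1.8333) + (-2.1667)·(-2.1667) + (-0.1667)·(-0.1667) + (-0.1667)·(-0.1667)) / 5 = 12.8333/5 = 2.5667

S is symmetric (S[j,i] = S[i,j]). Assembling:

S = [[6.1667, 2.5667, 1.8333],
 [2.5667, 7.7667, 3.4333],
 [1.8333, 3.4333, 2.5667]]


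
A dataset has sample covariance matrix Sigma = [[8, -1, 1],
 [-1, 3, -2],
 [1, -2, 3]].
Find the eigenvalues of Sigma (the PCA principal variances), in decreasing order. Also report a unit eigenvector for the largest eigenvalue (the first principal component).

Step 1 — characteristic polynomial p(λ) = det(λI - Sigma) = λ³ - tr·λ² + c_1·λ - det, where tr = trace, c_1 = sum of the principal 2×2 minors, det = det(Sigma):
  tr = 8 + 3 + 3 = 14,
  c_1 = (8·3 - (-1)²) + (8·3 - (1)²) + (3·3 - (-2)²) = 23 + 23 + 5 = 51,
  det = 8·(3·3 - (-2)²) - (-1)·((-1)·3 - (-2)·(1)) + (1)·((-1)·(-2) - 3·(1)) = 8·(5) - (-1)·(-1) + (1)·(-1) = 38.
  So p(λ) = λ³ - 14λ² + 51λ - 38.
Step 2 — look for an integer root (rational root theorem: any rational root is an integer divisor of 38). Testing λ = 1:
  p(1) = 1 - 14 + 51 - 38 = 0  ✓
  Dividing out (λ - 1): p(λ) = (λ - 1)(λ² - 13λ + 38).
Step 3 — remaining eigenvalues from the quadratic λ² - 13λ + 38 = 0:
  Δ = 13² - 4·38 = 169 - 152 = 17,  λ = (13 ± √17)/2 = (13 ± 4.1231)/2 ≈ 8.5616 or 4.4384.
  Sorted: λ_1 = 8.5616,  λ_2 = 4.4384,  λ_3 = 1  (check: sum = 14 = tr ✓).

Step 4 — unit eigenvector for λ_1 ≈ 8.5616: v spans the null space of (Sigma - λ_1 I), whose rows are
  r_1 = (-0.5616, -1, 1),  r_2 = (-1, -5.5616, -2),  r_3 = (1, -2, -5.5616).
  v is orthogonal to every row, so take v ∝ r_1 × r_2 = ((-1)·(-2) - (1)·(-5.5616), (1)·(-1) - (-0.5616)·(-2), (-0.5616)·(-5.5616) - (-1)·(-1)) ≈ (7.5616, -2.1231, 2.1231).
  Let u = (7.5616, -2.1231, 2.1231).
  ||u|| = √((7.5616)² + (-2.1231)² + (2.1231)²) = √(66.1922) ≈ 8.1359,  v_1 = u/||u|| ≈ (0.9294, -0.261, 0.261) (||v_1|| = 1).

λ_1 = 8.5616,  λ_2 = 4.4384,  λ_3 = 1;  v_1 ≈ (0.9294, -0.261, 0.261)


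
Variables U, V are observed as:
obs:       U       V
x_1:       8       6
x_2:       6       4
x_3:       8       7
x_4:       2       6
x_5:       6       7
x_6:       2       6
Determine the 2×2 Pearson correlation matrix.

Step 1 — column means:
  mean(U) = (8 + 6 + 8 + 2 + 6 + 2) / 6 = 32/6 = 5.3333
  mean(V) = (6 + 4 + 7 + 6 + 7 + 6) / 6 = 36/6 = 6

Step 2 — sample variances and covariances s[i,j] = (1/(n-1)) · Σ_k (x_{k,i} - mean_i) · (x_{k,j} - mean_j), with n-1 = 5:
  s[U,U] = ((2.6667)·(2.6667) + (0.6667)·(0.6667) + (2.6667)·(2.6667) + (-3.3333)·(-3.3333) + (0.6667)·(0.6667) + (-3.3333)·(-3.3333)) / 5 = 37.3333/5 = 7.4667
  s[U,V] = ((2.6667)·(0) + (0.6667)·(-2) + (2.6667)·(1) + (-3.3333)·(0) + (0.6667)·(1) + (-3.3333)·(0)) / 5 = 2/5 = 0.4
  s[V,V] = ((0)·(0) + (-2)·(-2) + (1)·(1) + (0)·(0) + (1)·(1) + (0)·(0)) / 5 = 6/5 = 1.2
  Sample standard deviations s_i = √(s[i,i]):
  s(U) = √(7.4667) = 2.7325
  s(V) = √(1.2) = 1.0954

Step 3 — r_{ij} = s_{ij} / (s_i · s_j):
  r[U,U] = 1 (diagonal).
  r[U,V] = 0.4 / (2.7325 · 1.0954) = 0.4 / 2.9933 = 0.1336
  r[V,V] = 1 (diagonal).

R is symmetric with unit diagonal. Assembling:

R = [[1, 0.1336],
 [0.1336, 1]]


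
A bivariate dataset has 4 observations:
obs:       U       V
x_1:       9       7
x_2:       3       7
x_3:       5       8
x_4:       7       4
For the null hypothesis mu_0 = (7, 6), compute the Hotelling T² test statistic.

Step 1 — sample mean vector:
  mean(U) = (9 + 3 + 5 + 7) / 4 = 24/4 = 6
  mean(V) = (7 + 7 + 8 + 4) / 4 = 26/4 = 6.5
  x̄ = (6, 6.5),  deviation x̄ - mu_0 = (6, 6.5) - (7, 6) = (-1, 0.5).

Step 2 — sample covariance matrix, S[i,j] = (1/(n-1)) · Σ_k (x_{k,i} - mean_i) · (x_{k,j} - mean_j), divisor n-1 = 3:
  S[U,U] = ((3)·(3) + (-3)·(-3) + (-1)·(-1) + (1)·(1)) / 3 = 20/3 = 6.6667
  S[U,V] = ((3)·(0.5) + (-3)·(0.5) + (-1)·(1.5) + (1)·(-2.5)) / 3 = -4/3 = -1.3333
  S[V,V] = ((0.5)·(0.5) + (0.5)·(0.5) + (1.5)·(1.5) + (-2.5)·(-2.5)) / 3 = 9/3 = 3
  S = [[6.6667, -1.3333],
 [-1.3333, 3]].

Step 3 — invert S. det(S) = 6.6667·3 - (-1.3333)² = 18.2222.
  S^{-1} = (1/det) · [[d, -b], [-b, a]] = [[0.1646, 0.0732],
 [0.0732, 0.3659]].

Step 4 — quadratic form (x̄ - mu_0)^T · S^{-1} · (x̄ - mu_0):
  S^{-1} · (x̄ - mu_0) = (-0.128, 0.1098),
  (x̄ - mu_0)^T · [...] = (-1)·(-0.128) + (0.5)·(0.1098) = 0.1829.

Step 5 — scale by n: T² = 4 · 0.1829 = 0.7317.

T² ≈ 0.7317


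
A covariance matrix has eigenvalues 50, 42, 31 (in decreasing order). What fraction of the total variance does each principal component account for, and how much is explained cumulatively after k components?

Step 1 — total variance = trace(Sigma) = Σ λ_i = 50 + 42 + 31 = 123.

Step 2 — fraction explained by component i = λ_i / Σ λ:
  PC1: 50/123 = 0.4065
  PC2: 42/123 = 0.3415
  PC3: 31/123 = 0.252

Step 3 — cumulative fraction after k components = (λ_1 + ... + λ_k) / Σ λ:
  k = 1: 50/123 = 0.4065
  k = 2: (50 + 42)/123 = 92/123 = 0.748
  k = 3: (50 + 42 + 31)/123 = 123/123 = 1

Summary (fraction, with percent):

explained: PC1 0.4065 (40.65%), PC2 0.3415 (34.15%), PC3 0.252 (25.2%);  cumulative: 0.4065, 0.748, 1


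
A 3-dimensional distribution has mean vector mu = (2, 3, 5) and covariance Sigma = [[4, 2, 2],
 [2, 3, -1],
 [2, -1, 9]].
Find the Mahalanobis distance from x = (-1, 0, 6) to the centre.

Step 1 — centre the observation: (x - mu) = (-3, -3, 1).

Step 2 — invert Sigma (cofactor / det for 3×3, or solve directly):
  Sigma^{-1} = [[0.5417, -0.4167, -0.1667],
 [-0.4167, 0.6667, 0.1667],
 [-0.1667, 0.1667, 0.1667]].

Step 3 — form the quadratic (x - mu)^T · Sigma^{-1} · (x - mu):
  Sigma^{-1} · (x - mu) = (-0.5417, -0.5833, 0.1667).
  (x - mu)^T · [Sigma^{-1} · (x - mu)] = (-3)·(-0.5417) + (-3)·(-0.5833) + (1)·(0.1667) = 3.5417.

Step 4 — take square root: d = √(3.5417) ≈ 1.8819.

d(x, mu) = √(3.5417) ≈ 1.8819


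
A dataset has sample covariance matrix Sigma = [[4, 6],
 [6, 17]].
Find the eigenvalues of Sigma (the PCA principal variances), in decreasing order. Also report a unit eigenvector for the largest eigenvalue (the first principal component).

Step 1 — characteristic polynomial of 2×2 Sigma:
  det(Sigma - λI) = λ² - trace · λ + det = 0.
  trace = 4 + 17 = 21, det = 4·17 - (6)² = 32.
Step 2 — discriminant:
  Δ = trace² - 4·det = 441 - 128 = 313.
Step 3 — eigenvalues:
  λ = (trace ± √Δ)/2 = (21 ± 17.6918)/2,
  λ_1 = 19.3459,  λ_2 = 1.6541.

Step 4 — unit eigenvector for λ_1: solve (Sigma - λ_1 I)v = 0. First row:
  (4 - 19.3459)·v_x + (6)·v_y = 0, i.e. (-15.3459)·v_x + (6)·v_y = 0,
  so v ∝ (b, λ_1 - a) = (6, 15.3459) = u.
  ||u|| = √((6)² + (15.3459)²) = √(271.4967) ≈ 16.4772,
  v_1 = u/||u|| ≈ (0.3641, 0.9313) (||v_1|| = 1).

λ_1 = 19.3459,  λ_2 = 1.6541;  v_1 ≈ (0.3641, 0.9313)


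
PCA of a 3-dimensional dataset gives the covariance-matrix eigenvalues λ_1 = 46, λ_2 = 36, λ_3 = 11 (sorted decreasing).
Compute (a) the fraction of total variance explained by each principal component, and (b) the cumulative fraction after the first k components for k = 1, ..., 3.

Step 1 — total variance = trace(Sigma) = Σ λ_i = 46 + 36 + 11 = 93.

Step 2 — fraction explained by component i = λ_i / Σ λ:
  PC1: 46/93 = 0.4946
  PC2: 36/93 = 0.3871
  PC3: 11/93 = 0.1183

Step 3 — cumulative fraction after k components = (λ_1 + ... + λ_k) / Σ λ:
  k = 1: 46/93 = 0.4946
  k = 2: (46 + 36)/93 = 82/93 = 0.8817
  k = 3: (46 + 36 + 11)/93 = 93/93 = 1

Summary (fraction, with percent):

explained: PC1 0.4946 (49.46%), PC2 0.3871 (38.71%), PC3 0.1183 (11.83%);  cumulative: 0.4946, 0.8817, 1


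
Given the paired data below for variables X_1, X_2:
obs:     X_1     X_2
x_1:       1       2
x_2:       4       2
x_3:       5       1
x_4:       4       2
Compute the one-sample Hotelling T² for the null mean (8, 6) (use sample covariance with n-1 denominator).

Step 1 — sample mean vector:
  mean(X_1) = (1 + 4 + 5 + 4) / 4 = 14/4 = 3.5
  mean(X_2) = (2 + 2 + 1 + 2) / 4 = 7/4 = 1.75
  x̄ = (3.5, 1.75),  deviation x̄ - mu_0 = (3.5, 1.75) - (8, 6) = (-4.5, -4.25).

Step 2 — sample covariance matrix, S[i,j] = (1/(n-1)) · Σ_k (x_{k,i} - mean_i) · (x_{k,j} - mean_j), divisor n-1 = 3:
  S[X_1,X_1] = ((-2.5)·(-2.5) + (0.5)·(0.5) + (1.5)·(1.5) + (0.5)·(0.5)) / 3 = 9/3 = 3
  S[X_1,X_2] = ((-2.5)·(0.25) + (0.5)·(0.25) + (1.5)·(-0.75) + (0.5)·(0.25)) / 3 = -1.5/3 = -0.5
  S[X_2,X_2] = ((0.25)·(0.25) + (0.25)·(0.25) + (-0.75)·(-0.75) + (0.25)·(0.25)) / 3 = 0.75/3 = 0.25
  S = [[3, -0.5],
 [-0.5, 0.25]].

Step 3 — invert S. det(S) = 3·0.25 - (-0.5)² = 0.5.
  S^{-1} = (1/det) · [[d, -b], [-b, a]] = [[0.5, 1],
 [1, 6]].

Step 4 — quadratic form (x̄ - mu_0)^T · S^{-1} · (x̄ - mu_0):
  S^{-1} · (x̄ - mu_0) = (-6.5, -30),
  (x̄ - mu_0)^T · [...] = (-4.5)·(-6.5) + (-4.25)·(-30) = 156.75.

Step 5 — scale by n: T² = 4 · 156.75 = 627.

T² ≈ 627


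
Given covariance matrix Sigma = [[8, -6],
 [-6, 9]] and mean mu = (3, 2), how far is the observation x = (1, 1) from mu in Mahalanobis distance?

Step 1 — centre the observation: (x - mu) = (-2, -1).

Step 2 — invert Sigma. det(Sigma) = 8·9 - (-6)² = 36.
  Sigma^{-1} = (1/det) · [[d, -b], [-b, a]] = [[0.25, 0.1667],
 [0.1667, 0.2222]].

Step 3 — form the quadratic (x - mu)^T · Sigma^{-1} · (x - mu):
  Sigma^{-1} · (x - mu) = (-0.6667, -0.5556).
  (x - mu)^T · [Sigma^{-1} · (x - mu)] = (-2)·(-0.6667) + (-1)·(-0.5556) = 1.8889.

Step 4 — take square root: d = √(1.8889) ≈ 1.3744.

d(x, mu) = √(1.8889) ≈ 1.3744


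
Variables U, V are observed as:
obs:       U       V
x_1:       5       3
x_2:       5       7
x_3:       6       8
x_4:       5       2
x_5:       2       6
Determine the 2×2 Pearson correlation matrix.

Step 1 — column means:
  mean(U) = (5 + 5 + 6 + 5 + 2) / 5 = 23/5 = 4.6
  mean(V) = (3 + 7 + 8 + 2 + 6) / 5 = 26/5 = 5.2

Step 2 — sample variances and covariances s[i,j] = (1/(n-1)) · Σ_k (x_{k,i} - mean_i) · (x_{k,j} - mean_j), with n-1 = 4:
  s[U,U] = ((0.4)·(0.4) + (0.4)·(0.4) + (1.4)·(1.4) + (0.4)·(0.4) + (-2.6)·(-2.6)) / 4 = 9.2/4 = 2.3
  s[U,V] = ((0.4)·(-2.2) + (0.4)·(1.8) + (1.4)·(2.8) + (0.4)·(-3.2) + (-2.6)·(0.8)) / 4 = 0.4/4 = 0.1
  s[V,V] = ((-2.2)·(-2.2) + (1.8)·(1.8) + (2.8)·(2.8) + (-3.2)·(-3.2) + (0.8)·(0.8)) / 4 = 26.8/4 = 6.7
  Sample standard deviations s_i = √(s[i,i]):
  s(U) = √(2.3) = 1.5166
  s(V) = √(6.7) = 2.5884

Step 3 — r_{ij} = s_{ij} / (s_i · s_j):
  r[U,U] = 1 (diagonal).
  r[U,V] = 0.1 / (1.5166 · 2.5884) = 0.1 / 3.9256 = 0.0255
  r[V,V] = 1 (diagonal).

R is symmetric with unit diagonal. Assembling:

R = [[1, 0.0255],
 [0.0255, 1]]


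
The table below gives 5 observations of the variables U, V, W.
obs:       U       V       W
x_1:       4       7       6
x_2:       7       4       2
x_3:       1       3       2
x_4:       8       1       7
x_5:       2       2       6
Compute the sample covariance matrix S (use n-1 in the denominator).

Step 1 — column means:
  mean(U) = (4 + 7 + 1 + 8 + 2) / 5 = 22/5 = 4.4
  mean(V) = (7 + 4 + 3 + 1 + 2) / 5 = 17/5 = 3.4
  mean(W) = (6 + 2 + 2 + 7 + 6) / 5 = 23/5 = 4.6

Step 2 — sample covariance S[i,j] = (1/(n-1)) · Σ_k (x_{k,i} - mean_i) · (x_{k,j} - mean_j), with n-1 = 4.
  S[U,U] = ((-0.4)·(-0.4) + (2.6)·(2.6) + (-3.4)·(-3.4) + (3.6)·(3.6) + (-2.4)·(-2.4)) / 4 = 37.2/4 = 9.3
  S[U,V] = ((-0.4)·(3.6) + (2.6)·(0.6) + (-3.4)·(-0.4) + (3.6)·(-2.4) + (-2.4)·(-1.4)) / 4 = -3.8/4 = -0.95
  S[U,W] = ((-0.4)·(1.4) + (2.6)·(-2.6) + (-3.4)·(-2.6) + (3.6)·(2.4) + (-2.4)·(1.4)) / 4 = 6.8/4 = 1.7
  S[V,V] = ((3.6)·(3.6) + (0.6)·(0.6) + (-0.4)·(-0.4) + (-2.4)·(-2.4) + (-1.4)·(-1.4)) / 4 = 21.2/4 = 5.3
  S[V,W] = ((3.6)·(1.4) + (0.6)·(-2.6) + (-0.4)·(-2.6) + (-2.4)·(2.4) + (-1.4)·(1.4)) / 4 = -3.2/4 = -0.8
  S[W,W] = ((1.4)·(1.4) + (-2.6)·(-2.6) + (-2.6)·(-2.6) + (2.4)·(2.4) + (1.4)·(1.4)) / 4 = 23.2/4 = 5.8

S is symmetric (S[j,i] = S[i,j]). Assembling:

S = [[9.3, -0.95, 1.7],
 [-0.95, 5.3, -0.8],
 [1.7, -0.8, 5.8]]


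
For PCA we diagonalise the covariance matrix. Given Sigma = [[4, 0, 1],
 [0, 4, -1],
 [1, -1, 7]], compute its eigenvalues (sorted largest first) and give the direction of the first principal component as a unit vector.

Step 1 — characteristic polynomial p(λ) = det(λI - Sigma) = λ³ - tr·λ² + c_1·λ - det, where tr = trace, c_1 = sum of the principal 2×2 minors, det = det(Sigma):
  tr = 4 + 4 + 7 = 15,
  c_1 = (4·4 - (0)²) + (4·7 - (1)²) + (4·7 - (-1)²) = 16 + 27 + 27 = 70,
  det = 4·(4·7 - (-1)²) - (0)·((0)·7 - (-1)·(1)) + (1)·((0)·(-1) - 4·(1)) = 4·(27) - (0)·(1) + (1)·(-4) = 104.
  So p(λ) = λ³ - 15λ² + 70λ - 104.
Step 2 — look for an integer root (rational root theorem: any rational root is an integer divisor of 104). Testing λ = 4:
  p(4) = 64 - 240 + 280 - 104 = 0  ✓
  Dividing out (λ - 4): p(λ) = (λ - 4)(λ² - 11λ + 26).
Step 3 — remaining eigenvalues from the quadratic λ² - 11λ + 26 = 0:
  Δ = 11² - 4·26 = 121 - 104 = 17,  λ = (11 ± √17)/2 = (11 ± 4.1231)/2 ≈ 7.5616 or 3.4384.
  Sorted: λ_1 = 7.5616,  λ_2 = 4,  λ_3 = 3.4384  (check: sum = 15 = tr ✓).

Step 4 — unit eigenvector for λ_1 ≈ 7.5616: v spans the null space of (Sigma - λ_1 I), whose rows are
  r_1 = (-3.5616, 0, 1),  r_2 = (0, -3.5616, -1),  r_3 = (1, -1, -0.5616).
  v is orthogonal to every row, so take v ∝ r_1 × r_2 = ((0)·(-1) - (1)·(-3.5616), (1)·(0) - (-3.5616)·(-1), (-3.5616)·(-3.5616) - (0)·(0)) ≈ (3.5616, -3.5616, 12.6847).
  Let u = (3.5616, -3.5616, 12.6847).
  ||u|| = √((3.5616)² + (-3.5616)² + (12.6847)²) = √(186.2699) ≈ 13.6481,  v_1 = u/||u|| ≈ (0.261, -0.261, 0.9294) (||v_1|| = 1).

λ_1 = 7.5616,  λ_2 = 4,  λ_3 = 3.4384;  v_1 ≈ (0.261, -0.261, 0.9294)


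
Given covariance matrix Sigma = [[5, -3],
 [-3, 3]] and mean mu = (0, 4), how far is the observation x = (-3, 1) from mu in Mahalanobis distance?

Step 1 — centre the observation: (x - mu) = (-3, -3).

Step 2 — invert Sigma. det(Sigma) = 5·3 - (-3)² = 6.
  Sigma^{-1} = (1/det) · [[d, -b], [-b, a]] = [[0.5, 0.5],
 [0.5, 0.8333]].

Step 3 — form the quadratic (x - mu)^T · Sigma^{-1} · (x - mu):
  Sigma^{-1} · (x - mu) = (-3, -4).
  (x - mu)^T · [Sigma^{-1} · (x - mu)] = (-3)·(-3) + (-3)·(-4) = 21.

Step 4 — take square root: d = √(21) ≈ 4.5826.

d(x, mu) = √(21) ≈ 4.5826


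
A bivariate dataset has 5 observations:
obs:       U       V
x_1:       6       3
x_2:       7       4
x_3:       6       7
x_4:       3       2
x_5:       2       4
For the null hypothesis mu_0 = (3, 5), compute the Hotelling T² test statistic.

Step 1 — sample mean vector:
  mean(U) = (6 + 7 + 6 + 3 + 2) / 5 = 24/5 = 4.8
  mean(V) = (3 + 4 + 7 + 2 + 4) / 5 = 20/5 = 4
  x̄ = (4.8, 4),  deviation x̄ - mu_0 = (4.8, 4) - (3, 5) = (1.8, -1).

Step 2 — sample covariance matrix, S[i,j] = (1/(n-1)) · Σ_k (x_{k,i} - mean_i) · (x_{k,j} - mean_j), divisor n-1 = 4:
  S[U,U] = ((1.2)·(1.2) + (2.2)·(2.2) + (1.2)·(1.2) + (-1.8)·(-1.8) + (-2.8)·(-2.8)) / 4 = 18.8/4 = 4.7
  S[U,V] = ((1.2)·(-1) + (2.2)·(0) + (1.2)·(3) + (-1.8)·(-2) + (-2.8)·(0)) / 4 = 6/4 = 1.5
  S[V,V] = ((-1)·(-1) + (0)·(0) + (3)·(3) + (-2)·(-2) + (0)·(0)) / 4 = 14/4 = 3.5
  S = [[4.7, 1.5],
 [1.5, 3.5]].

Step 3 — invert S. det(S) = 4.7·3.5 - (1.5)² = 14.2.
  S^{-1} = (1/det) · [[d, -b], [-b, a]] = [[0.2465, -0.1056],
 [-0.1056, 0.331]].

Step 4 — quadratic form (x̄ - mu_0)^T · S^{-1} · (x̄ - mu_0):
  S^{-1} · (x̄ - mu_0) = (0.5493, -0.5211),
  (x̄ - mu_0)^T · [...] = (1.8)·(0.5493) + (-1)·(-0.5211) = 1.5099.

Step 5 — scale by n: T² = 5 · 1.5099 = 7.5493.

T² ≈ 7.5493


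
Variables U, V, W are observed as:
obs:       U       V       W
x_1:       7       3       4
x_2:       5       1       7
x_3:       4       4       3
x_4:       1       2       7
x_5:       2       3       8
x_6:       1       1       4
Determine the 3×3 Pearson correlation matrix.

Step 1 — column means:
  mean(U) = (7 + 5 + 4 + 1 + 2 + 1) / 6 = 20/6 = 3.3333
  mean(V) = (3 + 1 + 4 + 2 + 3 + 1) / 6 = 14/6 = 2.3333
  mean(W) = (4 + 7 + 3 + 7 + 8 + 4) / 6 = 33/6 = 5.5

Step 2 — sample variances and covariances s[i,j] = (1/(n-1)) · Σ_k (x_{k,i} - mean_i) · (x_{k,j} - mean_j), with n-1 = 5:
  s[U,U] = ((3.6667)·(3.6667) + (1.6667)·(1.6667) + (0.6667)·(0.6667) + (-2.3333)·(-2.3333) + (-1.3333)·(-1.3333) + (-2.3333)·(-2.3333)) / 5 = 29.3333/5 = 5.8667
  s[U,V] = ((3.6667)·(0.6667) + (1.6667)·(-1.3333) + (0.6667)·(1.6667) + (-2.3333)·(-0.3333) + (-1.3333)·(0.6667) + (-2.3333)·(-1.3333)) / 5 = 4.3333/5 = 0.8667
  s[U,W] = ((3.6667)·(-1.5) + (1.6667)·(1.5) + (0.6667)·(-2.5) + (-2.3333)·(1.5) + (-1.3333)·(2.5) + (-2.3333)·(-1.5)) / 5 = -8/5 = -1.6
  s[V,V] = ((0.6667)·(0.6667) + (-1.3333)·(-1.3333) + (1.6667)·(1.6667) + (-0.3333)·(-0.3333) + (0.6667)·(0.6667) + (-1.3333)·(-1.3333)) / 5 = 7.3333/5 = 1.4667
  s[V,W] = ((0.6667)·(-1.5) + (-1.3333)·(1.5) + (1.6667)·(-2.5) + (-0.3333)·(1.5) + (0.6667)·(2.5) + (-1.3333)·(-1.5)) / 5 = -4/5 = -0.8
  s[W,W] = ((-1.5)·(-1.5) + (1.5)·(1.5) + (-2.5)·(-2.5) + (1.5)·(1.5) + (2.5)·(2.5) + (-1.5)·(-1.5)) / 5 = 21.5/5 = 4.3
  Sample standard deviations s_i = √(s[i,i]):
  s(U) = √(5.8667) = 2.4221
  s(V) = √(1.4667) = 1.2111
  s(W) = √(4.3) = 2.0736

Step 3 — r_{ij} = s_{ij} / (s_i · s_j):
  r[U,U] = 1 (diagonal).
  r[U,V] = 0.8667 / (2.4221 · 1.2111) = 0.8667 / 2.9333 = 0.2955
  r[U,W] = -1.6 / (2.4221 · 2.0736) = -1.6 / 5.0226 = -0.3186
  r[V,V] = 1 (diagonal).
  r[V,W] = -0.8 / (1.2111 · 2.0736) = -0.8 / 2.5113 = -0.3186
  r[W,W] = 1 (diagonal).

R is symmetric with unit diagonal. Assembling:

R = [[1, 0.2955, -0.3186],
 [0.2955, 1, -0.3186],
 [-0.3186, -0.3186, 1]]


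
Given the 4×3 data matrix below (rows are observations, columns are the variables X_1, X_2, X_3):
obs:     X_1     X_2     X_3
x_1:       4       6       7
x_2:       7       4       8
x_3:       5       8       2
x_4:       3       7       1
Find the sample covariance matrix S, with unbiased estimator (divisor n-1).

Step 1 — column means:
  mean(X_1) = (4 + 7 + 5 + 3) / 4 = 19/4 = 4.75
  mean(X_2) = (6 + 4 + 8 + 7) / 4 = 25/4 = 6.25
  mean(X_3) = (7 + 8 + 2 + 1) / 4 = 18/4 = 4.5

Step 2 — sample covariance S[i,j] = (1/(n-1)) · Σ_k (x_{k,i} - mean_i) · (x_{k,j} - mean_j), with n-1 = 3.
  S[X_1,X_1] = ((-0.75)·(-0.75) + (2.25)·(2.25) + (0.25)·(0.25) + (-1.75)·(-1.75)) / 3 = 8.75/3 = 2.9167
  S[X_1,X_2] = ((-0.75)·(-0.25) + (2.25)·(-2.25) + (0.25)·(1.75) + (-1.75)·(0.75)) / 3 = -5.75/3 = -1.9167
  S[X_1,X_3] = ((-0.75)·(2.5) + (2.25)·(3.5) + (0.25)·(-2.5) + (-1.75)·(-3.5)) / 3 = 11.5/3 = 3.8333
  S[X_2,X_2] = ((-0.25)·(-0.25) + (-2.25)·(-2.25) + (1.75)·(1.75) + (0.75)·(0.75)) / 3 = 8.75/3 = 2.9167
  S[X_2,X_3] = ((-0.25)·(2.5) + (-2.25)·(3.5) + (1.75)·(-2.5) + (0.75)·(-3.5)) / 3 = -15.5/3 = -5.1667
  S[X_3,X_3] = ((2.5)·(2.5) + (3.5)·(3.5) + (-2.5)·(-2.5) + (-3.5)·(-3.5)) / 3 = 37/3 = 12.3333

S is symmetric (S[j,i] = S[i,j]). Assembling:

S = [[2.9167, -1.9167, 3.8333],
 [-1.9167, 2.9167, -5.1667],
 [3.8333, -5.1667, 12.3333]]


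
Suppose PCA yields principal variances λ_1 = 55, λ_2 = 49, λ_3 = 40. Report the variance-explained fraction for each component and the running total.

Step 1 — total variance = trace(Sigma) = Σ λ_i = 55 + 49 + 40 = 144.

Step 2 — fraction explained by component i = λ_i / Σ λ:
  PC1: 55/144 = 0.3819
  PC2: 49/144 = 0.3403
  PC3: 40/144 = 0.2778

Step 3 — cumulative fraction after k components = (λ_1 + ... + λ_k) / Σ λ:
  k = 1: 55/144 = 0.3819
  k = 2: (55 + 49)/144 = 104/144 = 0.7222
  k = 3: (55 + 49 + 40)/144 = 144/144 = 1

Summary (fraction, with percent):

explained: PC1 0.3819 (38.19%), PC2 0.3403 (34.03%), PC3 0.2778 (27.78%);  cumulative: 0.3819, 0.7222, 1


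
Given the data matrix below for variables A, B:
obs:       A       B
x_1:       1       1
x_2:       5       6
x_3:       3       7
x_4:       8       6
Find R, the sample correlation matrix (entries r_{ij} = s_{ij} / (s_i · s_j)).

Step 1 — column means:
  mean(A) = (1 + 5 + 3 + 8) / 4 = 17/4 = 4.25
  mean(B) = (1 + 6 + 7 + 6) / 4 = 20/4 = 5

Step 2 — sample variances and covariances s[i,j] = (1/(n-1)) · Σ_k (x_{k,i} - mean_i) · (x_{k,j} - mean_j), with n-1 = 3:
  s[A,A] = ((-3.25)·(-3.25) + (0.75)·(0.75) + (-1.25)·(-1.25) + (3.75)·(3.75)) / 3 = 26.75/3 = 8.9167
  s[A,B] = ((-3.25)·(-4) + (0.75)·(1) + (-1.25)·(2) + (3.75)·(1)) / 3 = 15/3 = 5
  s[B,B] = ((-4)·(-4) + (1)·(1) + (2)·(2) + (1)·(1)) / 3 = 22/3 = 7.3333
  Sample standard deviations s_i = √(s[i,i]):
  s(A) = √(8.9167) = 2.9861
  s(B) = √(7.3333) = 2.708

Step 3 — r_{ij} = s_{ij} / (s_i · s_j):
  r[A,A] = 1 (diagonal).
  r[A,B] = 5 / (2.9861 · 2.708) = 5 / 8.0863 = 0.6183
  r[B,B] = 1 (diagonal).

R is symmetric with unit diagonal. Assembling:

R = [[1, 0.6183],
 [0.6183, 1]]


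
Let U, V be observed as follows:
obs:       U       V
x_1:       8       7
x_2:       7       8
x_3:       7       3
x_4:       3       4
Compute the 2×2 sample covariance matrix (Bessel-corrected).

Step 1 — column means:
  mean(U) = (8 + 7 + 7 + 3) / 4 = 25/4 = 6.25
  mean(V) = (7 + 8 + 3 + 4) / 4 = 22/4 = 5.5

Step 2 — sample covariance S[i,j] = (1/(n-1)) · Σ_k (x_{k,i} - mean_i) · (x_{k,j} - mean_j), with n-1 = 3.
  S[U,U] = ((1.75)·(1.75) + (0.75)·(0.75) + (0.75)·(0.75) + (-3.25)·(-3.25)) / 3 = 14.75/3 = 4.9167
  S[U,V] = ((1.75)·(1.5) + (0.75)·(2.5) + (0.75)·(-2.5) + (-3.25)·(-1.5)) / 3 = 7.5/3 = 2.5
  S[V,V] = ((1.5)·(1.5) + (2.5)·(2.5) + (-2.5)·(-2.5) + (-1.5)·(-1.5)) / 3 = 17/3 = 5.6667

S is symmetric (S[j,i] = S[i,j]). Assembling:

S = [[4.9167, 2.5],
 [2.5, 5.6667]]


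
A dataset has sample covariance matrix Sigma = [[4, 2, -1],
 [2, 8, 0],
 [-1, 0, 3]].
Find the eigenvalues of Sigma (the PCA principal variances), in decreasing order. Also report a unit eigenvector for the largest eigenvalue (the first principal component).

Step 1 — characteristic polynomial p(λ) = det(λI - Sigma) = λ³ - tr·λ² + c_1·λ - det, where tr = trace, c_1 = sum of the principal 2×2 minors, det = det(Sigma):
  tr = 4 + 8 + 3 = 15,
  c_1 = (4·8 - (2)²) + (4·3 - (-1)²) + (8·3 - (0)²) = 28 + 11 + 24 = 63,
  det = 4·(8·3 - (0)²) - (2)·((2)·3 - (0)·(-1)) + (-1)·((2)·(0) - 8·(-1)) = 4·(24) - (2)·(6) + (-1)·(8) = 76.
  So p(λ) = λ³ - 15λ² + 63λ - 76.
Step 2 — look for an integer root (rational root theorem: any rational root is an integer divisor of 76). Testing λ = 4:
  p(4) = 64 - 240 + 252 - 76 = 0  ✓
  Dividing out (λ - 4): p(λ) = (λ - 4)(λ² - 11λ + 19).
Step 3 — remaining eigenvalues from the quadratic λ² - 11λ + 19 = 0:
  Δ = 11² - 4·19 = 121 - 76 = 45,  λ = (11 ± √45)/2 = (11 ± 6.7082)/2 ≈ 8.8541 or 2.1459.
  Sorted: λ_1 = 8.8541,  λ_2 = 4,  λ_3 = 2.1459  (check: sum = 15 = tr ✓).

Step 4 — unit eigenvector for λ_1 ≈ 8.8541: v spans the null space of (Sigma - λ_1 I), whose rows are
  r_1 = (-4.8541, 2, -1),  r_2 = (2, -0.8541, 0),  r_3 = (-1, 0, -5.8541).
  v is orthogonal to every row, so take v ∝ r_1 × r_3 = ((2)·(-5.8541) - (-1)·(0), (-1)·(-1) - (-4.8541)·(-5.8541), (-4.8541)·(0) - (2)·(-1)) ≈ (-11.7082, -27.4164, 2).
  Rescale (multiply by -1 so the first nonzero entry is positive): u = (11.7082, 27.4164, -2).
  ||u|| = √((11.7082)² + (27.4164)² + (-2)²) = √(892.7415) ≈ 29.8788,  v_1 = u/||u|| ≈ (0.3919, 0.9176, -0.0669) (||v_1|| = 1).

λ_1 = 8.8541,  λ_2 = 4,  λ_3 = 2.1459;  v_1 ≈ (0.3919, 0.9176, -0.0669)
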